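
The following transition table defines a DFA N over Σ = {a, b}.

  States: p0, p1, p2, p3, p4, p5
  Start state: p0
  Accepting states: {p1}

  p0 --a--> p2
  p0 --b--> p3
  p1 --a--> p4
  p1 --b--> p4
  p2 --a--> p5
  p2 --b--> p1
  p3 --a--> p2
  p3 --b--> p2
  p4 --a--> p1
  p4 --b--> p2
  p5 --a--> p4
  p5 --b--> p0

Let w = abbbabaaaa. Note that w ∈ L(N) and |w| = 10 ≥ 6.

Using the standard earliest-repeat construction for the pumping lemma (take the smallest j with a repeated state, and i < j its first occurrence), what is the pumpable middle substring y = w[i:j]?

Run of N on w = a b b b a b a a a a:
  step 0: p0  (start)
  step 1: p2  (read a: p0→p2)
  step 2: p1  (read b: p2→p1)
  step 3: p4  (read b: p1→p4)
  step 4: p2  (read b: p4→p2)   ← first repeat (p2 seen earlier)
  step 5: p5  (read a: p2→p5)
  step 6: p0  (read b: p5→p0)
  step 7: p2  (read a: p0→p2)
  step 8: p5  (read a: p2→p5)
  step 9: p4  (read a: p5→p4)
  step 10: p1  (read a: p4→p1)

So i = 1, j = 4, giving x = w[0:1] = a, y = w[1:4] = bbb, z = w[4:10] = abaaaa.
Check: |xy| = 4 ≤ 6 and |y| = 3 ≥ 1. Reading y takes N from p2 back to p2, so every xyⁱz is accepted.
With |Q| = 6, pigeonhole forces a state repeat no later than step 6; the substring read between the first and second visits to that state can be pumped.

bbb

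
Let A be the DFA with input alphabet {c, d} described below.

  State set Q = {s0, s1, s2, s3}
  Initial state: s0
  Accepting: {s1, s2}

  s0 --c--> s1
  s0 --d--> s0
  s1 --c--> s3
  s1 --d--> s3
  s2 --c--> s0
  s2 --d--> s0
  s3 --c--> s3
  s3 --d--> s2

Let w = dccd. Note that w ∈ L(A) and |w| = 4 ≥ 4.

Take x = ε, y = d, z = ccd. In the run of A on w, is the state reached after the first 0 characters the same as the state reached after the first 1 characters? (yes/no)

yes

Run of A on the first 1 characters of w = d:
  step 0: s0  (start)
  step 1: s0  (read d: s0→s0)

After x (step 0): s0. After xy (step 1): s0.
They match, so y = d drives A around a cycle from s0 back to itself; pumping y any number of times keeps A in s0 before reading z, and xyⁱz ∈ L(A) for every i ≥ 0.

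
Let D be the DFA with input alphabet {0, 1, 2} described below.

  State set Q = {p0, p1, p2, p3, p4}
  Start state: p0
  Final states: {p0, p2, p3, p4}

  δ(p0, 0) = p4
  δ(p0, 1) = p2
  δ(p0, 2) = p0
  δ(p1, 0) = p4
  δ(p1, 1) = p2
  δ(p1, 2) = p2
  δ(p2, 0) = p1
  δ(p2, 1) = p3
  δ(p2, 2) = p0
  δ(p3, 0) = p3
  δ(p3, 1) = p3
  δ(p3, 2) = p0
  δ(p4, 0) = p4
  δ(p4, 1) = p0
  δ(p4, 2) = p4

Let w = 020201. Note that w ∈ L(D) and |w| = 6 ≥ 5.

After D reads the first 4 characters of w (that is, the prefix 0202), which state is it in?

State sequence: p0 -0-> p4 -2-> p4 -0-> p4 -2-> p4

After reading 4 characters, D is in state p4.

p4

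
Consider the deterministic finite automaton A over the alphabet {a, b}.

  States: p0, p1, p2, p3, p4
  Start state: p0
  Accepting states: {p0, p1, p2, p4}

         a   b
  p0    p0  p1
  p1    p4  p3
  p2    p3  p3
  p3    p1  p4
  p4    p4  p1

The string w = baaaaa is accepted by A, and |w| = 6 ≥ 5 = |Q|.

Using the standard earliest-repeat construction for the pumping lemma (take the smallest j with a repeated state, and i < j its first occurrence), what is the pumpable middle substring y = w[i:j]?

Run of A on w = b a a a a a:
  step 0: p0  (start)
  step 1: p1  (read b: p0→p1)
  step 2: p4  (read a: p1→p4)
  step 3: p4  (read a: p4→p4)   ← first repeat (p4 seen earlier)
  step 4: p4  (read a: p4→p4)
  step 5: p4  (read a: p4→p4)
  step 6: p4  (read a: p4→p4)

So i = 2, j = 3, giving x = w[0:2] = ba, y = w[2:3] = a, z = w[3:6] = aaa.
Check: |xy| = 3 ≤ 5 and |y| = 1 ≥ 1. Reading y takes A from p4 back to p4, so every xyⁱz is accepted.

a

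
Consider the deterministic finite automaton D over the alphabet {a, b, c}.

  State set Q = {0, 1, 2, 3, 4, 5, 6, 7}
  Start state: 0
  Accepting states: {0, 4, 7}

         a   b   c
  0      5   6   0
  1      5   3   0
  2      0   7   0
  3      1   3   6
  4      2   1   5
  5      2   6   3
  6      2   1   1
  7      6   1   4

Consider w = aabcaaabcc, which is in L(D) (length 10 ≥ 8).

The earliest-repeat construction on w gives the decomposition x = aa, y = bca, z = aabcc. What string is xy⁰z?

xy⁰z = xz = aa·aabcc = aaaabcc.
Reading y = bca takes D from 2 back to 2, so after x the machine is still in 2, and z then leads to the accepting state 0. Hence aaaabcc ∈ L(D).

aaaabcc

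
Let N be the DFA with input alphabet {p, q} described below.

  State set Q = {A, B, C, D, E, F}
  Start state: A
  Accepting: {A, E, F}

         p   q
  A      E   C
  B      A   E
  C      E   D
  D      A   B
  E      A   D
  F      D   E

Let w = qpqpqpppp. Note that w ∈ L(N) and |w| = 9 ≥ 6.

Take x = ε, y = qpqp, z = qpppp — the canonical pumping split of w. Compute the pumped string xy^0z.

xy⁰z = xz = ε·qpppp = qpppp.
Reading y = qpqp takes N from A back to A, so after x the machine is still in A, and z then leads to the accepting state A. Hence qpppp ∈ L(N).

qpppp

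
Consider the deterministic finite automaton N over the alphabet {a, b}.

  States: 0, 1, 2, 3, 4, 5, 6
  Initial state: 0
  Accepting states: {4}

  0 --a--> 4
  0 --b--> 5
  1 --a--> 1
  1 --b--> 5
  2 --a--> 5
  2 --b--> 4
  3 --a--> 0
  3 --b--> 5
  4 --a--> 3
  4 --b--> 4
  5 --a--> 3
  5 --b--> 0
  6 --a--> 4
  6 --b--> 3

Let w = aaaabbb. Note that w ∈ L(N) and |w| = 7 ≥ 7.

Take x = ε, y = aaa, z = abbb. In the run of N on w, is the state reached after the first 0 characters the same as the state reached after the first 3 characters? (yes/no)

yes

State sequence: 0 -a-> 4 -a-> 3 -a-> 0

After x (step 0): 0. After xy (step 3): 0.
They match, so y = aaa drives N around a cycle from 0 back to itself; pumping y any number of times keeps N in 0 before reading z, and xyⁱz ∈ L(N) for every i ≥ 0.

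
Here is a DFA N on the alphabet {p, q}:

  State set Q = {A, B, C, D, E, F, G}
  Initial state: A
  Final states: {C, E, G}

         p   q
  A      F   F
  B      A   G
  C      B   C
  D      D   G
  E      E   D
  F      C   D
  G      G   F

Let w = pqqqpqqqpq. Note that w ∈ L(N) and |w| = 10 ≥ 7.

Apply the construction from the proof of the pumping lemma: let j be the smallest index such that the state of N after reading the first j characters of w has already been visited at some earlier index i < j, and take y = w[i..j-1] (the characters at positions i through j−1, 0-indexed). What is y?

Run of N on w = p q q q p q q q p q:
  step 0: A  (start)
  step 1: F  (read p: A→F)
  step 2: D  (read q: F→D)
  step 3: G  (read q: D→G)
  step 4: F  (read q: G→F)   ← first repeat (F seen earlier)
  step 5: C  (read p: F→C)
  step 6: C  (read q: C→C)
  step 7: C  (read q: C→C)
  step 8: C  (read q: C→C)
  step 9: B  (read p: C→B)
  step 10: G  (read q: B→G)

So i = 1, j = 4, giving x = w[0:1] = p, y = w[1:4] = qqq, z = w[4:10] = pqqqpq.
Check: |xy| = 4 ≤ 7 and |y| = 3 ≥ 1. Reading y takes N from F back to F, so every xyⁱz is accepted.

qqq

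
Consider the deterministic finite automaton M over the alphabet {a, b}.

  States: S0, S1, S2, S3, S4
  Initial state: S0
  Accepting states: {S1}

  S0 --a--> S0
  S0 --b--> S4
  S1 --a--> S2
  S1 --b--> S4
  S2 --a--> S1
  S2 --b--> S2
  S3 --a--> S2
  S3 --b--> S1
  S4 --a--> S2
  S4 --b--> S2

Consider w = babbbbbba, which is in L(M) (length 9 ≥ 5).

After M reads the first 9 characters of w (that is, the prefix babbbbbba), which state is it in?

State sequence: S0 -b-> S4 -a-> S2 -b-> S2 -b-> S2 -b-> S2 -b-> S2 -b-> S2 -b-> S2 -a-> S1

After reading 9 characters, M is in state S1.

S1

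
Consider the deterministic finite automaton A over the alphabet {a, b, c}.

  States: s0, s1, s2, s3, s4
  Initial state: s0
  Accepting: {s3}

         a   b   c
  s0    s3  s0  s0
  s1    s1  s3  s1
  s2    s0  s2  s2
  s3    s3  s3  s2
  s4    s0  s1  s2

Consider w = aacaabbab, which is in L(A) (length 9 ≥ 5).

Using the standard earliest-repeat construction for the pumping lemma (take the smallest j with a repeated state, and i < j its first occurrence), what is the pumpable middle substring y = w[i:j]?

Run of A on w = a a c a a b b a b:
  step 0: s0  (start)
  step 1: s3  (read a: s0→s3)
  step 2: s3  (read a: s3→s3)   ← first repeat (s3 seen earlier)
  step 3: s2  (read c: s3→s2)
  step 4: s0  (read a: s2→s0)
  step 5: s3  (read a: s0→s3)
  step 6: s3  (read b: s3→s3)
  step 7: s3  (read b: s3→s3)
  step 8: s3  (read a: s3→s3)
  step 9: s3  (read b: s3→s3)

So i = 1, j = 2, giving x = w[0:1] = a, y = w[1:2] = a, z = w[2:9] = caabbab.
Check: |xy| = 2 ≤ 5 and |y| = 1 ≥ 1. Reading y takes A from s3 back to s3, so every xyⁱz is accepted.
Pumping length from the standard proof: p = 5 (the number of states). The repeated state found above gives |xy| = j ≤ 5 and |y| = j − i ≥ 1.

a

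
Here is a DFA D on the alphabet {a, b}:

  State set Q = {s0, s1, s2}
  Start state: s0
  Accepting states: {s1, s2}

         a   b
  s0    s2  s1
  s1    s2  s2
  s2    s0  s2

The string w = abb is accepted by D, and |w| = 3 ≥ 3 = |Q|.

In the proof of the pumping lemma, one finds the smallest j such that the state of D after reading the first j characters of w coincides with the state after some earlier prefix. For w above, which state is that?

State sequence: s0 -a-> s2 -b-> s2 -b-> s2
First repeat at step 2: s2 was already visited.

The earliest repeat is at step j = 2: D is in s2, which it already visited at step i = 1.
Pumping length from the standard proof: p = 3 (the number of states). The repeated state found above gives |xy| = j ≤ 3 and |y| = j − i ≥ 1.

s2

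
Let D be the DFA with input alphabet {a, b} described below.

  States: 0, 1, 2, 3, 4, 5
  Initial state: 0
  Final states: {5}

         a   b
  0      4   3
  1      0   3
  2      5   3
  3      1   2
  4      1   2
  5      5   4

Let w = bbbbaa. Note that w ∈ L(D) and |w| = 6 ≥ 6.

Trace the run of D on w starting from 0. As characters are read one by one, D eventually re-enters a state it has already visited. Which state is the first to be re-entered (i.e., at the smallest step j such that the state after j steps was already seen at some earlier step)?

Run of D on w = b b b b a a:
  step 0: 0  (start)
  step 1: 3  (read b: 0→3)
  step 2: 2  (read b: 3→2)
  step 3: 3  (read b: 2→3)   ← first repeat (3 seen earlier)
  step 4: 2  (read b: 3→2)
  step 5: 5  (read a: 2→5)
  step 6: 5  (read a: 5→5)

The earliest repeat is at step j = 3: D is in 3, which it already visited at step i = 1.
With |Q| = 6, pigeonhole forces a state repeat no later than step 6; the substring read between the first and second visits to that state can be pumped.

3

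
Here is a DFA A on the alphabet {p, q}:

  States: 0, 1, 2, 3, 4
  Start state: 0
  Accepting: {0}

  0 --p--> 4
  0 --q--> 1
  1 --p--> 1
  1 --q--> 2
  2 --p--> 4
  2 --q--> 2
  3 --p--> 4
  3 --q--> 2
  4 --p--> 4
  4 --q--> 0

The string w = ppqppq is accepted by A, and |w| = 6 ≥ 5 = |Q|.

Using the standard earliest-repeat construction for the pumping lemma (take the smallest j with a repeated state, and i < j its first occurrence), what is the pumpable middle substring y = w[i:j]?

Run of A on w = p p q p p q:
  step 0: 0  (start)
  step 1: 4  (read p: 0→4)
  step 2: 4  (read p: 4→4)   ← first repeat (4 seen earlier)
  step 3: 0  (read q: 4→0)
  step 4: 4  (read p: 0→4)
  step 5: 4  (read p: 4→4)
  step 6: 0  (read q: 4→0)

So i = 1, j = 2, giving x = w[0:1] = p, y = w[1:2] = p, z = w[2:6] = qppq.
Check: |xy| = 2 ≤ 5 and |y| = 1 ≥ 1. Reading y takes A from 4 back to 4, so every xyⁱz is accepted.

p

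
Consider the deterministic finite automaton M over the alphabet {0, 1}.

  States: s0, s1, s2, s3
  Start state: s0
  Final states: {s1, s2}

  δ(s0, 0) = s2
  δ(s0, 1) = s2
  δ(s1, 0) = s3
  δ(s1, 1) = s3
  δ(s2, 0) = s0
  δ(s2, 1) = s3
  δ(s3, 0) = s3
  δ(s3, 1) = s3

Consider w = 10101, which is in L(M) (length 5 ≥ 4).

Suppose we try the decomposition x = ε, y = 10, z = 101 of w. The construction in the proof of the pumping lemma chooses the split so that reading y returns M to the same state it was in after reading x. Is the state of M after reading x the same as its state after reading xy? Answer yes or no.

yes

Run of M on the first 2 characters of w = 1 0:
  step 0: s0  (start)
  step 1: s2  (read 1: s0→s2)
  step 2: s0  (read 0: s2→s0)

After x (step 0): s0. After xy (step 2): s0.
They match, so y = 10 drives M around a cycle from s0 back to itself; pumping y any number of times keeps M in s0 before reading z, and xyⁱz ∈ L(M) for every i ≥ 0.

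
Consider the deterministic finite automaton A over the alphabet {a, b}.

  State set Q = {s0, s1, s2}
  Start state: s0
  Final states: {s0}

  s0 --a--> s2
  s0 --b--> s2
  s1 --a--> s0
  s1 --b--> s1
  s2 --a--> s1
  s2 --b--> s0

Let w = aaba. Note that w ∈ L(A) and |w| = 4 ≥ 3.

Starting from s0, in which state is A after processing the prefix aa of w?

Run of A on the first 2 characters of w = a a:
  step 0: s0  (start)
  step 1: s2  (read a: s0→s2)
  step 2: s1  (read a: s2→s1)

After reading 2 characters, A is in state s1.

s1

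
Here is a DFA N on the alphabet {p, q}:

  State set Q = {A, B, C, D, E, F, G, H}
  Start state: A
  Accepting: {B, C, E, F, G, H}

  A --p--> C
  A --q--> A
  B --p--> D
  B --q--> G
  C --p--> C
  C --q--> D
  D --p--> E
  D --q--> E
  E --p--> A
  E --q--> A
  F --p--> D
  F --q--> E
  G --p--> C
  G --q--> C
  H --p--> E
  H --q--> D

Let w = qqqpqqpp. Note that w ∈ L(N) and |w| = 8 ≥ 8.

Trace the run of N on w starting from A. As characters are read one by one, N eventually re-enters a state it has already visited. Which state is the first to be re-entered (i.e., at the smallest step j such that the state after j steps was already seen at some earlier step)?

State sequence: A -q-> A -q-> A -q-> A -p-> C -q-> D -q-> E -p-> A -p-> C
First repeat at step 1: A was already visited.

The earliest repeat is at step j = 1: N is in A, which it already visited at step i = 0.

A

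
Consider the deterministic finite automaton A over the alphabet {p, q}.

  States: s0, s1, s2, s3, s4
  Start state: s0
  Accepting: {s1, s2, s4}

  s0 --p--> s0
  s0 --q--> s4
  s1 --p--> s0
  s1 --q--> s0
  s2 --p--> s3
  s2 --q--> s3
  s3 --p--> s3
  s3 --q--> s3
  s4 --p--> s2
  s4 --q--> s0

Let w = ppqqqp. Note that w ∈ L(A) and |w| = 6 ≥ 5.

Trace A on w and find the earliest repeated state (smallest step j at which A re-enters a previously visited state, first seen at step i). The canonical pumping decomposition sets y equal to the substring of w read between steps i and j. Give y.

Run of A on w = p p q q q p:
  step 0: s0  (start)
  step 1: s0  (read p: s0→s0)   ← first repeat (s0 seen earlier)
  step 2: s0  (read p: s0→s0)
  step 3: s4  (read q: s0→s4)
  step 4: s0  (read q: s4→s0)
  step 5: s4  (read q: s0→s4)
  step 6: s2  (read p: s4→s2)

So i = 0, j = 1, giving x = w[0:0] = ε, y = w[0:1] = p, z = w[1:6] = pqqqp.
Check: |xy| = 1 ≤ 5 and |y| = 1 ≥ 1. Reading y takes A from s0 back to s0, so every xyⁱz is accepted.

p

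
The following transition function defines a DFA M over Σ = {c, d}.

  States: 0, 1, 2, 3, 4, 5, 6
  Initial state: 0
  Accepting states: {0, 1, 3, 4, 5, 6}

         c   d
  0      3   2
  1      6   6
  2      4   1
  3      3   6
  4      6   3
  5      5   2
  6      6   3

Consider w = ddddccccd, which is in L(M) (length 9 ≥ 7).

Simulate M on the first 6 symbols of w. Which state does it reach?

State sequence: 0 -d-> 2 -d-> 1 -d-> 6 -d-> 3 -c-> 3 -c-> 3

After reading 6 characters, M is in state 3.

3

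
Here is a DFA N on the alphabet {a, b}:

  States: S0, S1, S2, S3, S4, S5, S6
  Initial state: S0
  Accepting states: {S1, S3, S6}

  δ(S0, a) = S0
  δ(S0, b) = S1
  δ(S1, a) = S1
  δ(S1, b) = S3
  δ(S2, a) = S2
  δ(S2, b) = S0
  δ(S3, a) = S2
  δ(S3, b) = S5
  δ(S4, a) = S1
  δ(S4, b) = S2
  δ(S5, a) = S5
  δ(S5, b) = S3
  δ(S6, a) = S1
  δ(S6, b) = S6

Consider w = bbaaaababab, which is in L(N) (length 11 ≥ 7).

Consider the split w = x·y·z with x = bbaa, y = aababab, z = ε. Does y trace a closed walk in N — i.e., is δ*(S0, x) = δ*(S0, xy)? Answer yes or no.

State sequence: S0 -b-> S1 -b-> S3 -a-> S2 -a-> S2 -a-> S2 -a-> S2 -b-> S0 -a-> S0 -b-> S1 -a-> S1 -b-> S3

After x (step 4): S2. After xy (step 11): S3.
They differ (S2 ≠ S3), so y is not a cycle from the state after x; this split is not the one the pumping-lemma construction produces, and pumping y need not keep the string in L(N).

no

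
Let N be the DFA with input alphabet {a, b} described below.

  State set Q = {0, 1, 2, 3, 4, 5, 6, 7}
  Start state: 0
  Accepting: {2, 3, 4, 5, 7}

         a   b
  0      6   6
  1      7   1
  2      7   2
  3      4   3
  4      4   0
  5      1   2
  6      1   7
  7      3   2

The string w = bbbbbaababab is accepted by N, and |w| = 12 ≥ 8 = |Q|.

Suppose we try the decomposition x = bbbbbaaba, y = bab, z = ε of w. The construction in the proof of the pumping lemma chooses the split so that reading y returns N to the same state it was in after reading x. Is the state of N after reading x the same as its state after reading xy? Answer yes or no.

no

Run of N on the first 12 characters of w = b b b b b a a b a b a b:
  step 0: 0  (start)
  step 1: 6  (read b: 0→6)
  step 2: 7  (read b: 6→7)
  step 3: 2  (read b: 7→2)
  step 4: 2  (read b: 2→2)
  step 5: 2  (read b: 2→2)
  step 6: 7  (read a: 2→7)
  step 7: 3  (read a: 7→3)
  step 8: 3  (read b: 3→3)
  step 9: 4  (read a: 3→4)
  step 10: 0  (read b: 4→0)
  step 11: 6  (read a: 0→6)
  step 12: 7  (read b: 6→7)

After x (step 9): 4. After xy (step 12): 7.
They differ (4 ≠ 7), so y is not a cycle from the state after x; this split is not the one the pumping-lemma construction produces, and pumping y need not keep the string in L(N).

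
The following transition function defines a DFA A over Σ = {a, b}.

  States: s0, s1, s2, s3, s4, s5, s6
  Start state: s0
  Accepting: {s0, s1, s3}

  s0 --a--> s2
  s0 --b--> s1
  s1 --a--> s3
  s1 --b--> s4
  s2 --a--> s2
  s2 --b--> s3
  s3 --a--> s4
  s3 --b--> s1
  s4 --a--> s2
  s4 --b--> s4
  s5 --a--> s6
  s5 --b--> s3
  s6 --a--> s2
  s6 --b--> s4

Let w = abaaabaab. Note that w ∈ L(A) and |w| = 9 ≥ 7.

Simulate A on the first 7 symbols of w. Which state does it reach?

s4

State sequence: s0 -a-> s2 -b-> s3 -a-> s4 -a-> s2 -a-> s2 -b-> s3 -a-> s4

After reading 7 characters, A is in state s4.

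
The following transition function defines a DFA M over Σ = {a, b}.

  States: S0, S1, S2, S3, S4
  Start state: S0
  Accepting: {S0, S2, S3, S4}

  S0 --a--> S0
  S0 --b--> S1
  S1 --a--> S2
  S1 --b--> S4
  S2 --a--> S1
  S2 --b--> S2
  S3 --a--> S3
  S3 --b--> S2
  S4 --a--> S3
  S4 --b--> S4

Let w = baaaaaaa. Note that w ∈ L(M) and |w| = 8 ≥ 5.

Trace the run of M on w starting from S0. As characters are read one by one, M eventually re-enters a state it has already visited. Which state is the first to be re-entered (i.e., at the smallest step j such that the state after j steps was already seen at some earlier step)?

S1

State sequence: S0 -b-> S1 -a-> S2 -a-> S1 -a-> S2 -a-> S1 -a-> S2 -a-> S1 -a-> S2
First repeat at step 3: S1 was already visited.

The earliest repeat is at step j = 3: M is in S1, which it already visited at step i = 1.
With |Q| = 5, pigeonhole forces a state repeat no later than step 5; the substring read between the first and second visits to that state can be pumped.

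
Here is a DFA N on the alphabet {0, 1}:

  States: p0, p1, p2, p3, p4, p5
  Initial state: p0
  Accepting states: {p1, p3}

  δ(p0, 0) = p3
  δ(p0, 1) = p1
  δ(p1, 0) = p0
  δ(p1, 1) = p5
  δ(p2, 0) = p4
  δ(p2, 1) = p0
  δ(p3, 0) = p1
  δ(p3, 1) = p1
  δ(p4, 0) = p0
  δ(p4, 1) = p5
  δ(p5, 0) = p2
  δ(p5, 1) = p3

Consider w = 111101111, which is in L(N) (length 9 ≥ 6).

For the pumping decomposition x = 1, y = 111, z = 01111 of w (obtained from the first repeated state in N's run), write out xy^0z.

xy⁰z = xz = 1·01111 = 101111.
Reading y = 111 takes N from p1 back to p1, so after x the machine is still in p1, and z then leads to the accepting state p1. Hence 101111 ∈ L(N).

101111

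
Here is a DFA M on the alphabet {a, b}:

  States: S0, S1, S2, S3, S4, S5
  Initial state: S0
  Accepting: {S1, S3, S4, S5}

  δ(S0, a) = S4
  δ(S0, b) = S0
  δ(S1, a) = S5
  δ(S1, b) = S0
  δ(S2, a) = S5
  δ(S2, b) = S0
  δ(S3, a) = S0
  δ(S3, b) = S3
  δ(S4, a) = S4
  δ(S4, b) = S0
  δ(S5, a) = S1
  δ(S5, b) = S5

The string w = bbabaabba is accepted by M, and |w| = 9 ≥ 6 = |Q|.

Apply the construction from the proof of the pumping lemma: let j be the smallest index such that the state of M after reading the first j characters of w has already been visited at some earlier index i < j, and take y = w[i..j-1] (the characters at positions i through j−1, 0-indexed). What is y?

b

Run of M on w = b b a b a a b b a:
  step 0: S0  (start)
  step 1: S0  (read b: S0→S0)   ← first repeat (S0 seen earlier)
  step 2: S0  (read b: S0→S0)
  step 3: S4  (read a: S0→S4)
  step 4: S0  (read b: S4→S0)
  step 5: S4  (read a: S0→S4)
  step 6: S4  (read a: S4→S4)
  step 7: S0  (read b: S4→S0)
  step 8: S0  (read b: S0→S0)
  step 9: S4  (read a: S0→S4)

So i = 0, j = 1, giving x = w[0:0] = ε, y = w[0:1] = b, z = w[1:9] = babaabba.
Check: |xy| = 1 ≤ 6 and |y| = 1 ≥ 1. Reading y takes M from S0 back to S0, so every xyⁱz is accepted.
Pumping length from the standard proof: p = 6 (the number of states). The repeated state found above gives |xy| = j ≤ 6 and |y| = j − i ≥ 1.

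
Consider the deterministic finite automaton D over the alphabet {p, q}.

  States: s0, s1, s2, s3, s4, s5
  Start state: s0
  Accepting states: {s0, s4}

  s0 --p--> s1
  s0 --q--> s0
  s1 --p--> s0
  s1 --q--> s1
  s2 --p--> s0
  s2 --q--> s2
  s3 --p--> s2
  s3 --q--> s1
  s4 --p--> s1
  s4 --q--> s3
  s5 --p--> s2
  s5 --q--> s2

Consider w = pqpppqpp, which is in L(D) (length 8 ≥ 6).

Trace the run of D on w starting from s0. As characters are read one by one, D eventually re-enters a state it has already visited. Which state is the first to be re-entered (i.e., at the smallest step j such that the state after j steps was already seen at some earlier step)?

s1

Run of D on w = p q p p p q p p:
  step 0: s0  (start)
  step 1: s1  (read p: s0→s1)
  step 2: s1  (read q: s1→s1)   ← first repeat (s1 seen earlier)
  step 3: s0  (read p: s1→s0)
  step 4: s1  (read p: s0→s1)
  step 5: s0  (read p: s1→s0)
  step 6: s0  (read q: s0→s0)
  step 7: s1  (read p: s0→s1)
  step 8: s0  (read p: s1→s0)

The earliest repeat is at step j = 2: D is in s1, which it already visited at step i = 1.
The DFA has 6 states, so the proof of the pumping lemma guarantees a repeated state among the first 6+1 visited; the segment between the two visits is the pumpable y.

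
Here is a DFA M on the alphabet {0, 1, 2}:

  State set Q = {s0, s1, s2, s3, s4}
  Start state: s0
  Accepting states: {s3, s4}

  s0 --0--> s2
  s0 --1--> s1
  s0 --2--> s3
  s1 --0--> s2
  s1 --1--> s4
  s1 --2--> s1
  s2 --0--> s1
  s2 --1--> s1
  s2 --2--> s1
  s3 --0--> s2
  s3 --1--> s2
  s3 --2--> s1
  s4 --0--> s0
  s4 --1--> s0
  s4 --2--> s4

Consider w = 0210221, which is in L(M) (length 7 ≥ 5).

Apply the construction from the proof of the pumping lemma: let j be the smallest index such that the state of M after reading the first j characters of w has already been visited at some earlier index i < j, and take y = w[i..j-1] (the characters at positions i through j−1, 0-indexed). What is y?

State sequence: s0 -0-> s2 -2-> s1 -1-> s4 -0-> s0 -2-> s3 -2-> s1 -1-> s4
First repeat at step 4: s0 was already visited.

So i = 0, j = 4, giving x = w[0:0] = ε, y = w[0:4] = 0210, z = w[4:7] = 221.
Check: |xy| = 4 ≤ 5 and |y| = 4 ≥ 1. Reading y takes M from s0 back to s0, so every xyⁱz is accepted.
Pumping length from the standard proof: p = 5 (the number of states). The repeated state found above gives |xy| = j ≤ 5 and |y| = j − i ≥ 1.

0210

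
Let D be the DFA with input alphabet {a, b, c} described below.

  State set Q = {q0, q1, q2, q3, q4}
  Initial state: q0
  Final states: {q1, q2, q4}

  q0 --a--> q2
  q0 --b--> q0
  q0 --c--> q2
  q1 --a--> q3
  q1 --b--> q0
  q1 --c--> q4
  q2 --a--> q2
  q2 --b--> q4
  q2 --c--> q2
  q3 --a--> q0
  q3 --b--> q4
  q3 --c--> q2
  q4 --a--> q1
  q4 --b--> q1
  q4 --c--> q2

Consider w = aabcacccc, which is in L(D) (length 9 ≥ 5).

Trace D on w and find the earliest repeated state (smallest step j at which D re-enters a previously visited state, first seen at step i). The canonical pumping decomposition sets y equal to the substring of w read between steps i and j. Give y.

State sequence: q0 -a-> q2 -a-> q2 -b-> q4 -c-> q2 -a-> q2 -c-> q2 -c-> q2 -c-> q2 -c-> q2
First repeat at step 2: q2 was already visited.

So i = 1, j = 2, giving x = w[0:1] = a, y = w[1:2] = a, z = w[2:9] = bcacccc.
Check: |xy| = 2 ≤ 5 and |y| = 1 ≥ 1. Reading y takes D from q2 back to q2, so every xyⁱz is accepted.

a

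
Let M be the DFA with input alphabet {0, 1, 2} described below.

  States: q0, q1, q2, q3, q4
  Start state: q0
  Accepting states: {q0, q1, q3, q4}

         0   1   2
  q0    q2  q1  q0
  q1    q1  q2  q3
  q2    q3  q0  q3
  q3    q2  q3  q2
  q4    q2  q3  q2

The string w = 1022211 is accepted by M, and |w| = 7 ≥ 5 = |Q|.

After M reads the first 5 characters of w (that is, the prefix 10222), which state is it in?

State sequence: q0 -1-> q1 -0-> q1 -2-> q3 -2-> q2 -2-> q3

After reading 5 characters, M is in state q3.

q3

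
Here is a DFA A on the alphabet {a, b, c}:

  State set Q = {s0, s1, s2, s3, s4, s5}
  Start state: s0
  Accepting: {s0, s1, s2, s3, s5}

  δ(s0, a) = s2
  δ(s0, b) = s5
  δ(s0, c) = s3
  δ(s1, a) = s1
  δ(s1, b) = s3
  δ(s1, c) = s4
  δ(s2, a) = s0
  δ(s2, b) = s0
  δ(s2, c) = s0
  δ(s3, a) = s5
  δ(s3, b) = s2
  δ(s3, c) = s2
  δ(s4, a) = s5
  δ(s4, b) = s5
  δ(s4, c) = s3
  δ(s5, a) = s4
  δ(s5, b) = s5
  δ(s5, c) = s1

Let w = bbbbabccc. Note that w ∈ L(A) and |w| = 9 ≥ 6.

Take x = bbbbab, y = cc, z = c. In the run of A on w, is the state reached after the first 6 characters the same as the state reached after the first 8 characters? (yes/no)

State sequence: s0 -b-> s5 -b-> s5 -b-> s5 -b-> s5 -a-> s4 -b-> s5 -c-> s1 -c-> s4

After x (step 6): s5. After xy (step 8): s4.
They differ (s5 ≠ s4), so y is not a cycle from the state after x; this split is not the one the pumping-lemma construction produces, and pumping y need not keep the string in L(A).

no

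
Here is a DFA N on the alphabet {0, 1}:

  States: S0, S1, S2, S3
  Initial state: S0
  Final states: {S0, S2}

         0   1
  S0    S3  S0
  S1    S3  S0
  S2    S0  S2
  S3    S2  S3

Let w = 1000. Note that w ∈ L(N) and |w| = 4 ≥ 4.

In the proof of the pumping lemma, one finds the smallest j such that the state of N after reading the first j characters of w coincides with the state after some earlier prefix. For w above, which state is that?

State sequence: S0 -1-> S0 -0-> S3 -0-> S2 -0-> S0
First repeat at step 1: S0 was already visited.

The earliest repeat is at step j = 1: N is in S0, which it already visited at step i = 0.
With |Q| = 4, pigeonhole forces a state repeat no later than step 4; the substring read between the first and second visits to that state can be pumped.

S0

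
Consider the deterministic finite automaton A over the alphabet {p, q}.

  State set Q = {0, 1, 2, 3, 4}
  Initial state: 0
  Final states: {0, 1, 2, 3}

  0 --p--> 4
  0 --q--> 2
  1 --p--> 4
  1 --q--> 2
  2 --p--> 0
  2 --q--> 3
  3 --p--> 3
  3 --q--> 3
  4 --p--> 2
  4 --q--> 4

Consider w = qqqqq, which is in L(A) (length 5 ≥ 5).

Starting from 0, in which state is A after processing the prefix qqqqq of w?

3

Run of A on the first 5 characters of w = q q q q q:
  step 0: 0  (start)
  step 1: 2  (read q: 0→2)
  step 2: 3  (read q: 2→3)
  step 3: 3  (read q: 3→3)
  step 4: 3  (read q: 3→3)
  step 5: 3  (read q: 3→3)

After reading 5 characters, A is in state 3.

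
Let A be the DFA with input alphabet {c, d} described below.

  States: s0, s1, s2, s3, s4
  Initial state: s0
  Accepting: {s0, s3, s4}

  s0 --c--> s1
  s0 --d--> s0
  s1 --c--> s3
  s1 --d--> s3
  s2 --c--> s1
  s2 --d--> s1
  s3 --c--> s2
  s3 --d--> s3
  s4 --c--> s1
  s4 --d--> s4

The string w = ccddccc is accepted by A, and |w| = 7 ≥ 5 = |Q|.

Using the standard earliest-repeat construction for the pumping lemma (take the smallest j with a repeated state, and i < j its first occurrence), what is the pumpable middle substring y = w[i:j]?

d

State sequence: s0 -c-> s1 -c-> s3 -d-> s3 -d-> s3 -c-> s2 -c-> s1 -c-> s3
First repeat at step 3: s3 was already visited.

So i = 2, j = 3, giving x = w[0:2] = cc, y = w[2:3] = d, z = w[3:7] = dccc.
Check: |xy| = 3 ≤ 5 and |y| = 1 ≥ 1. Reading y takes A from s3 back to s3, so every xyⁱz is accepted.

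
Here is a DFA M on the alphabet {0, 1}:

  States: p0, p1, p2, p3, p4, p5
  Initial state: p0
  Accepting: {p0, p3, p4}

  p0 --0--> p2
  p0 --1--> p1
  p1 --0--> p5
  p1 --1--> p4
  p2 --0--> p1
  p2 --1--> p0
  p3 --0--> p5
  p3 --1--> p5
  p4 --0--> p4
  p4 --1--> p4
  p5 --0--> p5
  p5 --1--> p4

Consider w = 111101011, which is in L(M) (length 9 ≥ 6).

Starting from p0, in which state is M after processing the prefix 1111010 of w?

State sequence: p0 -1-> p1 -1-> p4 -1-> p4 -1-> p4 -0-> p4 -1-> p4 -0-> p4

After reading 7 characters, M is in state p4.
(This kind of state-tracing is the core of the pumping-lemma construction: with 6 states, pigeonhole forces a repeat within the first 6 steps.)

p4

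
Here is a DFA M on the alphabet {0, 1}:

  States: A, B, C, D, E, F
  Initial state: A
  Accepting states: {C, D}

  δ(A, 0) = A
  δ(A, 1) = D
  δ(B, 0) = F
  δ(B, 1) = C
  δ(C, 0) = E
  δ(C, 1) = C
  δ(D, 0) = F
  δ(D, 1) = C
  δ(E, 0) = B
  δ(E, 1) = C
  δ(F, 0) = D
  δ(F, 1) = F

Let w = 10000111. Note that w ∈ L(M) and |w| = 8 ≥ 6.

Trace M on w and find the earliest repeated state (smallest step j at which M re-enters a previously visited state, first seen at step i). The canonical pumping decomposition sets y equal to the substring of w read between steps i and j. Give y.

Run of M on w = 1 0 0 0 0 1 1 1:
  step 0: A  (start)
  step 1: D  (read 1: A→D)
  step 2: F  (read 0: D→F)
  step 3: D  (read 0: F→D)   ← first repeat (D seen earlier)
  step 4: F  (read 0: D→F)
  step 5: D  (read 0: F→D)
  step 6: C  (read 1: D→C)
  step 7: C  (read 1: C→C)
  step 8: C  (read 1: C→C)

So i = 1, j = 3, giving x = w[0:1] = 1, y = w[1:3] = 00, z = w[3:8] = 00111.
Check: |xy| = 3 ≤ 6 and |y| = 2 ≥ 1. Reading y takes M from D back to D, so every xyⁱz is accepted.
The DFA has 6 states, so the proof of the pumping lemma guarantees a repeated state among the first 6+1 visited; the segment between the two visits is the pumpable y.

00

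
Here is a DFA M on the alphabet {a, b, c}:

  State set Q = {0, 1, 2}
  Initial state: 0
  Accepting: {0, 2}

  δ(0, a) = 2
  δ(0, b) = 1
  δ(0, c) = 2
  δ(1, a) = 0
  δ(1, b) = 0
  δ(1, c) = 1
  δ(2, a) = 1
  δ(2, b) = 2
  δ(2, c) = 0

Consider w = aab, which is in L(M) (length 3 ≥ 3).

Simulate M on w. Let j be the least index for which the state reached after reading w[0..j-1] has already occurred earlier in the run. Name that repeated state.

Run of M on w = a a b:
  step 0: 0  (start)
  step 1: 2  (read a: 0→2)
  step 2: 1  (read a: 2→1)
  step 3: 0  (read b: 1→0)   ← first repeat (0 seen earlier)

The earliest repeat is at step j = 3: M is in 0, which it already visited at step i = 0.
Pumping length from the standard proof: p = 3 (the number of states). The repeated state found above gives |xy| = j ≤ 3 and |y| = j − i ≥ 1.

0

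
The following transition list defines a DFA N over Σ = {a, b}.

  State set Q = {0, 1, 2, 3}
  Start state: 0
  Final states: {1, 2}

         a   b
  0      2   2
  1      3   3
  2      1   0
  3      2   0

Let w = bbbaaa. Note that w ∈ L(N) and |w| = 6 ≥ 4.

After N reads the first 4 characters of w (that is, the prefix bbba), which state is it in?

Run of N on the first 4 characters of w = b b b a:
  step 0: 0  (start)
  step 1: 2  (read b: 0→2)
  step 2: 0  (read b: 2→0)
  step 3: 2  (read b: 0→2)
  step 4: 1  (read a: 2→1)

After reading 4 characters, N is in state 1.

1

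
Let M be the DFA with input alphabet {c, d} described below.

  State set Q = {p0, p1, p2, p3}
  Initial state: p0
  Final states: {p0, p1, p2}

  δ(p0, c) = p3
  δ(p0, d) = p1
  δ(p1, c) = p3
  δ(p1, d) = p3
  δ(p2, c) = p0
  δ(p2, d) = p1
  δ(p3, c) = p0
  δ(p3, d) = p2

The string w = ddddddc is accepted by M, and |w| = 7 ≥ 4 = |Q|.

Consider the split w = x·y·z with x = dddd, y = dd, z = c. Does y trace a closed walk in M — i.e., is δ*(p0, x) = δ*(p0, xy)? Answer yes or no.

State sequence: p0 -d-> p1 -d-> p3 -d-> p2 -d-> p1 -d-> p3 -d-> p2

After x (step 4): p1. After xy (step 6): p2.
They differ (p1 ≠ p2), so y is not a cycle from the state after x; this split is not the one the pumping-lemma construction produces, and pumping y need not keep the string in L(M).

no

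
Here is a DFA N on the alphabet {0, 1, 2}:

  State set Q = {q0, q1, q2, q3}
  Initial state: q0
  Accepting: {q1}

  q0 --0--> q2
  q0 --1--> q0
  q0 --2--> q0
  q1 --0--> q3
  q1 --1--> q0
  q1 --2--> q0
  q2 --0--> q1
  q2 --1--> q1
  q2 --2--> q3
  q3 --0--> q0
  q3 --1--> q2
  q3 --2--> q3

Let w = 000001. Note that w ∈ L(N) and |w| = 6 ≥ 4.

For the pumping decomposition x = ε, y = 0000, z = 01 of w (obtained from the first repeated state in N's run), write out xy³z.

00000000000001

xy^3z = ε·0000·0000·0000·01 = 00000000000001.
Reading y = 0000 takes N from q0 back to q0, so after x·y·y·y the machine is still in q0, and z then leads to the accepting state q1. Hence 00000000000001 ∈ L(N).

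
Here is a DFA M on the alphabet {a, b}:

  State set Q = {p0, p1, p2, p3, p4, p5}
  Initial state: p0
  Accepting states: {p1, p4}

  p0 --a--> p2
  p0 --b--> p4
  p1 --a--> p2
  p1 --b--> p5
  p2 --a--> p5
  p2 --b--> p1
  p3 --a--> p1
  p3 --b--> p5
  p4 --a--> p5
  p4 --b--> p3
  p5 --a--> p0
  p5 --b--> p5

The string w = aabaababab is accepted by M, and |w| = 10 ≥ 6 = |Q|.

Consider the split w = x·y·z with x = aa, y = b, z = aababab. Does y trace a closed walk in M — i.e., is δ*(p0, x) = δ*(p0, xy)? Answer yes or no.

Run of M on the first 3 characters of w = a a b:
  step 0: p0  (start)
  step 1: p2  (read a: p0→p2)
  step 2: p5  (read a: p2→p5)
  step 3: p5  (read b: p5→p5)

After x (step 2): p5. After xy (step 3): p5.
They match, so y = b drives M around a cycle from p5 back to itself; pumping y any number of times keeps M in p5 before reading z, and xyⁱz ∈ L(M) for every i ≥ 0.

yes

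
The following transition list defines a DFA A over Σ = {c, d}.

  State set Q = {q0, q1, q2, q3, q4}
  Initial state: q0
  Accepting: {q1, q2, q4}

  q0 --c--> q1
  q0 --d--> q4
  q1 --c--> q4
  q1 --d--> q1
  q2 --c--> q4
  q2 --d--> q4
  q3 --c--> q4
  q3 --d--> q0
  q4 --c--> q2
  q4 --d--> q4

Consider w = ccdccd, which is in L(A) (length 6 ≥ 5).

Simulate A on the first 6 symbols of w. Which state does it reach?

Run of A on the first 6 characters of w = c c d c c d:
  step 0: q0  (start)
  step 1: q1  (read c: q0→q1)
  step 2: q4  (read c: q1→q4)
  step 3: q4  (read d: q4→q4)
  step 4: q2  (read c: q4→q2)
  step 5: q4  (read c: q2→q4)
  step 6: q4  (read d: q4→q4)

After reading 6 characters, A is in state q4.

q4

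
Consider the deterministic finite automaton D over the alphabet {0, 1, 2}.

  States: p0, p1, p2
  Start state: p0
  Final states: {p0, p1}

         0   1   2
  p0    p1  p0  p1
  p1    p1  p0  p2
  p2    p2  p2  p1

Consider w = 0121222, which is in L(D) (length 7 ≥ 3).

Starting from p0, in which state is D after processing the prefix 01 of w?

Run of D on the first 2 characters of w = 0 1:
  step 0: p0  (start)
  step 1: p1  (read 0: p0→p1)
  step 2: p0  (read 1: p1→p0)

After reading 2 characters, D is in state p0.

p0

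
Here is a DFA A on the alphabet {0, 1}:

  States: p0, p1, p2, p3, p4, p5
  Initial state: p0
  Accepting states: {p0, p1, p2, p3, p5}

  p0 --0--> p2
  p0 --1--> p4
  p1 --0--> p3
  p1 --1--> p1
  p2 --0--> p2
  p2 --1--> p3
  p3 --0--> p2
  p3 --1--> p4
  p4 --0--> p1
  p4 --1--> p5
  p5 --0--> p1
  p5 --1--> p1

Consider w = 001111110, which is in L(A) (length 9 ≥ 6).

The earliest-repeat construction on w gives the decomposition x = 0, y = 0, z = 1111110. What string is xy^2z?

0001111110

xy^2z = 0·0·0·1111110 = 0001111110.
Reading y = 0 takes A from p2 back to p2, so after x·y·y the machine is still in p2, and z then leads to the accepting state p3. Hence 0001111110 ∈ L(A).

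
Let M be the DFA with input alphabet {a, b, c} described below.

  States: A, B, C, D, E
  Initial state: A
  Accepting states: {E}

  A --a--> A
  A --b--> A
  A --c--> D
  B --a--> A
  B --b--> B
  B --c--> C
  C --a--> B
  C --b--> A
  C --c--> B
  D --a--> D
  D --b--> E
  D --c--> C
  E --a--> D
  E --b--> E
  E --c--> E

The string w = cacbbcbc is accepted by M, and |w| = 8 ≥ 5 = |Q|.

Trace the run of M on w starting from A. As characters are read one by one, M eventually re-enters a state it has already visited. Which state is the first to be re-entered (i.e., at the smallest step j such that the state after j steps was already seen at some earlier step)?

D

Run of M on w = c a c b b c b c:
  step 0: A  (start)
  step 1: D  (read c: A→D)
  step 2: D  (read a: D→D)   ← first repeat (D seen earlier)
  step 3: C  (read c: D→C)
  step 4: A  (read b: C→A)
  step 5: A  (read b: A→A)
  step 6: D  (read c: A→D)
  step 7: E  (read b: D→E)
  step 8: E  (read c: E→E)

The earliest repeat is at step j = 2: M is in D, which it already visited at step i = 1.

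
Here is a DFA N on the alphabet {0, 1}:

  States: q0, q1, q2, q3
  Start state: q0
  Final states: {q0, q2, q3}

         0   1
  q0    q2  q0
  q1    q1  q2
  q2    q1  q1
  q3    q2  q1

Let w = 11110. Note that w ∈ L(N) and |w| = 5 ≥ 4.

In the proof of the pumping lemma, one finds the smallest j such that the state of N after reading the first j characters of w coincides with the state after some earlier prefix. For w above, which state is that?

State sequence: q0 -1-> q0 -1-> q0 -1-> q0 -1-> q0 -0-> q2
First repeat at step 1: q0 was already visited.

The earliest repeat is at step j = 1: N is in q0, which it already visited at step i = 0.
Since N has 4 states, any run of length ≥ 4 visits 4+1 states, so by pigeonhole some state repeats within the first 4 steps — that repeat gives the pumpable loop.

q0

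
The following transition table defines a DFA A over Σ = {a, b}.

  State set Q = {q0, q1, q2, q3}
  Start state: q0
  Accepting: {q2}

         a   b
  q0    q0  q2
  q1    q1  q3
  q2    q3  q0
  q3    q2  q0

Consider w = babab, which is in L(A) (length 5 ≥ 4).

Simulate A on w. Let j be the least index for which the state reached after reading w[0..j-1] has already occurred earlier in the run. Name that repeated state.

State sequence: q0 -b-> q2 -a-> q3 -b-> q0 -a-> q0 -b-> q2
First repeat at step 3: q0 was already visited.

The earliest repeat is at step j = 3: A is in q0, which it already visited at step i = 0.
Pumping length from the standard proof: p = 4 (the number of states). The repeated state found above gives |xy| = j ≤ 4 and |y| = j − i ≥ 1.

q0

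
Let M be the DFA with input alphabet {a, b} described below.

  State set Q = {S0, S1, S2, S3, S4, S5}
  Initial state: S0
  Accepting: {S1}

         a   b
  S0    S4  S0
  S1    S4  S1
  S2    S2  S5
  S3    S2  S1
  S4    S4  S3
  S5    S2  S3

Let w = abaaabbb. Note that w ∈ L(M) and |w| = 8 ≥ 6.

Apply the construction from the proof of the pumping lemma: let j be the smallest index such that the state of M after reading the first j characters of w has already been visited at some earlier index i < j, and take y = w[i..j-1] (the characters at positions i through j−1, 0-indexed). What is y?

a

State sequence: S0 -a-> S4 -b-> S3 -a-> S2 -a-> S2 -a-> S2 -b-> S5 -b-> S3 -b-> S1
First repeat at step 4: S2 was already visited.

So i = 3, j = 4, giving x = w[0:3] = aba, y = w[3:4] = a, z = w[4:8] = abbb.
Check: |xy| = 4 ≤ 6 and |y| = 1 ≥ 1. Reading y takes M from S2 back to S2, so every xyⁱz is accepted.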